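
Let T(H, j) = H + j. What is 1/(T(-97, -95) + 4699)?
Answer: 1/4507 ≈ 0.00022188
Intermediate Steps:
1/(T(-97, -95) + 4699) = 1/((-97 - 95) + 4699) = 1/(-192 + 4699) = 1/4507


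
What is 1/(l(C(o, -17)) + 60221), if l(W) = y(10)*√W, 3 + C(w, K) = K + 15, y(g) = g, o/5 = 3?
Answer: 60221/3626569341 - 10*I*√5/3626569341 ≈ 1.6606e-5 - 6.1658e-9*I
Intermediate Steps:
o = 15 (o = 5*3 = 15)
C(w, K) = 12 + K (C(w, K) = -3 + (K + 15) = -3 + (15 + K) = 12 + K)
l(W) = 10*√W
1/(l(C(o, -17)) + 60221) = 1/(10*√(12 - 17) + 60221) = 1/(10*√(-5) + 60221) = 1/(10*(I*√5) + 60221) = 1/(10*I*√5 + 60221) = 1/(60221 + 10*I*√5)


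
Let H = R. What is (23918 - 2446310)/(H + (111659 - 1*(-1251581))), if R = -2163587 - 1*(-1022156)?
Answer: -346056/31687 ≈ -10.921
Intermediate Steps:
R = -1141431 (R = -2163587 + 1022156 = -1141431)
H = -1141431
(23918 - 2446310)/(H + (111659 - 1*(-1251581))) = (23918 - 2446310)/(-1141431 + (111659 - 1*(-1251581))) = -2422392/(-1141431 + (111659 + 1251581)) = -2422392/(-1141431 + 1363240) = -2422392/221809 = -2422392*1/221809 = -346056/31687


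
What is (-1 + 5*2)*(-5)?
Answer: -45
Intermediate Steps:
(-1 + 5*2)*(-5) = (-1 + 10)*(-5) = 9*(-5) = -45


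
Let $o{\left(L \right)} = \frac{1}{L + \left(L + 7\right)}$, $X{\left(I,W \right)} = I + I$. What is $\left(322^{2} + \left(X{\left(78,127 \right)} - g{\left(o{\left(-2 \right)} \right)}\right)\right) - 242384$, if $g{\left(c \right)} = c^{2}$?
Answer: $- \frac{1246897}{9} \approx -1.3854 \cdot 10^{5}$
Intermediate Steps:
$X{\left(I,W \right)} = 2 I$
$o{\left(L \right)} = \frac{1}{7 + 2 L}$ ($o{\left(L \right)} = \frac{1}{L + \left(7 + L\right)} = \frac{1}{7 + 2 L}$)
$\left(322^{2} + \left(X{\left(78,127 \right)} - g{\left(o{\left(-2 \right)} \right)}\right)\right) - 242384 = \left(322^{2} + \left(2 \cdot 78 - \left(\frac{1}{7 + 2 \left(-2\right)}\right)^{2}\right)\right) - 242384 = \left(103684 + \left(156 - \left(\frac{1}{7 - 4}\right)^{2}\right)\right) - 242384 = \left(103684 + \left(156 - \left(\frac{1}{3}\right)^{2}\right)\right) - 242384 = \left(103684 + \left(156 - \frac{1}{9}\right)\right) - 242384 = \left(103684 + \frac{1403}{9}\right) - 242384 = \frac{934559}{9} - 242384 = - \frac{1246897}{9}$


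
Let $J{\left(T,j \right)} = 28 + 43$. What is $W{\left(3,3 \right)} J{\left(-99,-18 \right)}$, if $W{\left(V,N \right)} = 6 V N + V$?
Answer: $4047$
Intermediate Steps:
$W{\left(V,N \right)} = V + 6 N V$ ($W{\left(V,N \right)} = 6 N V + V = V + 6 N V$)
$J{\left(T,j \right)} = 71$
$W{\left(3,3 \right)} J{\left(-99,-18 \right)} = 3 \left(1 + 6 \cdot 3\right) 71 = 3 \left(1 + 18\right) 71 = 3 \cdot 19 \cdot 71 = 57 \cdot 71 = 4047$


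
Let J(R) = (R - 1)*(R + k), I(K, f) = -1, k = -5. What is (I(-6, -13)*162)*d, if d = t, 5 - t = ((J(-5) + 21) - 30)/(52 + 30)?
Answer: -29079/41 ≈ -709.24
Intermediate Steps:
J(R) = (-1 + R)*(-5 + R) (J(R) = (R - 1)*(R - 5) = (-1 + R)*(-5 + R))
t = 359/82 (t = 5 - (((5 + (-5)² - 6*(-5)) + 21) - 30)/(52 + 30) = 5 - (((5 + 25 + 30) + 21) - 30)/82 = 5 - ((60 + 21) - 30)/82 = 5 - (81 - 30)/82 = 5 - 51/82 = 359/82 ≈ 4.3781)
d = 359/82 ≈ 4.3781
(I(-6, -13)*162)*d = -1*162*(359/82) = -162*359/82 = -29079/41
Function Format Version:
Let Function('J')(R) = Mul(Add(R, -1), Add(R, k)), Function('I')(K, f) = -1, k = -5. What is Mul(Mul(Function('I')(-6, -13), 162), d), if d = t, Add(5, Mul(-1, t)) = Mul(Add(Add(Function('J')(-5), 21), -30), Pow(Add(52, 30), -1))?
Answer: Rational(-29079, 41) ≈ -709.24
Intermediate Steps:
Function('J')(R) = Mul(Add(-1, R), Add(-5, R)) (Function('J')(R) = Mul(Add(R, -1), Add(R, -5)) = Mul(Add(-1, R), Add(-5, R)))
t = Rational(359, 82) (t = Add(5, Mul(-1, Mul(Add(Add(Add(5, Pow(-5, 2), Mul(-6, -5)), 21), -30), Pow(Add(52, 30), -1)))) = Add(5, Mul(-1, Mul(Add(Add(Add(5, 25, 30), 21), -30), Pow(82, -1)))) = Add(5, Mul(-1, Mul(Add(Add(60, 21), -30), Rational(1, 82)))) = Add(5, Mul(-1, Mul(Add(81, -30), Rational(1, 82)))) = Add(5, Mul(-1, Mul(51, Rational(1, 82)))) = Add(5, Mul(-1, Rational(51, 82))) = Add(5, Rational(-51, 82)) = Rational(359, 82) ≈ 4.3781)
d = Rational(359, 82) ≈ 4.3781
Mul(Mul(Function('I')(-6, -13), 162), d) = Mul(Mul(-1, 162), Rational(359, 82)) = Mul(-162, Rational(359, 82)) = Rational(-29079, 41)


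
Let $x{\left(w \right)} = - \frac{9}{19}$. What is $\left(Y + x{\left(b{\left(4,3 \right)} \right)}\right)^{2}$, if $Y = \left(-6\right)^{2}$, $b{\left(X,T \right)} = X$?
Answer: $\frac{455625}{361} \approx 1262.1$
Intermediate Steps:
$Y = 36$
$x{\left(w \right)} = - \frac{9}{19}$ ($x{\left(w \right)} = \left(-9\right) \frac{1}{19} = - \frac{9}{19}$)
$\left(Y + x{\left(b{\left(4,3 \right)} \right)}\right)^{2} = \left(36 - \frac{9}{19}\right)^{2} = \left(\frac{675}{19}\right)^{2} = \frac{455625}{361}$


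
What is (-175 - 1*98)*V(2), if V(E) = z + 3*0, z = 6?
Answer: -1638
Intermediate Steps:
V(E) = 6 (V(E) = 6 + 3*0 = 6 + 0 = 6)
(-175 - 1*98)*V(2) = (-175 - 1*98)*6 = (-175 - 98)*6 = -273*6 = -1638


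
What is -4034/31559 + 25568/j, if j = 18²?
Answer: 201398374/2556279 ≈ 78.786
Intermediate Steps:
j = 324
-4034/31559 + 25568/j = -4034/31559 + 25568/324 = -4034*1/31559 + 25568*(1/324) = -4034/31559 + 6392/81 = 201398374/2556279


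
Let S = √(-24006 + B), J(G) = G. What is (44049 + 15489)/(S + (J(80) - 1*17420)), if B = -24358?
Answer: -258097230/75180991 - 29769*I*√12091/75180991 ≈ -3.433 - 0.04354*I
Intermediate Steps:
S = 2*I*√12091 (S = √(-24006 - 24358) = √(-48364) = 2*I*√12091 ≈ 219.92*I)
(44049 + 15489)/(S + (J(80) - 1*17420)) = (44049 + 15489)/(2*I*√12091 + (80 - 1*17420)) = 59538/(2*I*√12091 + (80 - 17420)) = 59538/(2*I*√12091 - 17340) = 59538/(-17340 + 2*I*√12091)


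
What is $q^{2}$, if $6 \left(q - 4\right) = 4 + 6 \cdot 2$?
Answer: $\frac{400}{9} \approx 44.444$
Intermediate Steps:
$q = \frac{20}{3}$ ($q = 4 + \frac{4 + 6 \cdot 2}{6} = 4 + \frac{4 + 12}{6} = 4 + \frac{1}{6} \cdot 16 = 4 + \frac{8}{3} = \frac{20}{3} \approx 6.6667$)
$q^{2} = \left(\frac{20}{3}\right)^{2} = \frac{400}{9}$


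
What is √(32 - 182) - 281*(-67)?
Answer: 18827 + 5*I*√6 ≈ 18827.0 + 12.247*I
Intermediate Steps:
√(32 - 182) - 281*(-67) = √(-150) + 18827 = 5*I*√6 + 18827 = 18827 + 5*I*√6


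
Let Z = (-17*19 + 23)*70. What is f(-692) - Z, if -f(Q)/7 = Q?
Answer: 25844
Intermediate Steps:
f(Q) = -7*Q
Z = -21000 (Z = (-323 + 23)*70 = -300*70 = -21000)
f(-692) - Z = -7*(-692) - 1*(-21000) = 4844 + 21000 = 25844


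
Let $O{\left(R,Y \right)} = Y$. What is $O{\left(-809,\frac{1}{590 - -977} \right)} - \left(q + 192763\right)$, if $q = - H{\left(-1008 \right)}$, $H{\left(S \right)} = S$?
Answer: $- \frac{303639156}{1567} \approx -1.9377 \cdot 10^{5}$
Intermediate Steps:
$q = 1008$ ($q = \left(-1\right) \left(-1008\right) = 1008$)
$O{\left(-809,\frac{1}{590 - -977} \right)} - \left(q + 192763\right) = \frac{1}{590 - -977} - \left(1008 + 192763\right) = \frac{1}{590 + 977} - 193771 = \frac{1}{1567} - 193771 = - \frac{303639156}{1567}$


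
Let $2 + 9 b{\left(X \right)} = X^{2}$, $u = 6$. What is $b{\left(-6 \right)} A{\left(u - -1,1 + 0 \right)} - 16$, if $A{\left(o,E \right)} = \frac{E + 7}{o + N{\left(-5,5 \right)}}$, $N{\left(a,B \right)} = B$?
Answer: $- \frac{364}{27} \approx -13.481$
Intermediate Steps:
$A{\left(o,E \right)} = \frac{7 + E}{5 + o}$ ($A{\left(o,E \right)} = \frac{E + 7}{o + 5} = \frac{7 + E}{5 + o}$)
$b{\left(X \right)} = - \frac{2}{9} + \frac{X^{2}}{9}$
$b{\left(-6 \right)} A{\left(u - -1,1 + 0 \right)} - 16 = \left(- \frac{2}{9} + \frac{\left(-6\right)^{2}}{9}\right) \frac{7 + \left(1 + 0\right)}{5 + \left(6 - -1\right)} - 16 = \left(- \frac{2}{9} + \frac{1}{9} \cdot 36\right) \frac{7 + 1}{5 + \left(6 + 1\right)} - 16 = \left(- \frac{2}{9} + 4\right) \frac{1}{5 + 7} \cdot 8 - 16 = \frac{34 \cdot \frac{1}{12} \cdot 8}{9} - 16 = \frac{34}{9} \cdot \frac{2}{3} - 16 = \frac{68}{27} - 16 = - \frac{364}{27}$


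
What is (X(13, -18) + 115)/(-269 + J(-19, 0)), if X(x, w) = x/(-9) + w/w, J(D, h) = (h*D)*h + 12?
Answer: -1031/2313 ≈ -0.44574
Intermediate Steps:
J(D, h) = 12 + D*h² (J(D, h) = (D*h)*h + 12 = D*h² + 12 = 12 + D*h²)
X(x, w) = 1 - x/9 (X(x, w) = x*(-⅑) + 1 = -x/9 + 1 = 1 - x/9)
(X(13, -18) + 115)/(-269 + J(-19, 0)) = ((1 - ⅑*13) + 115)/(-269 + (12 - 19*0²)) = ((1 - 13/9) + 115)/(-269 + (12 - 19*0)) = (-4/9 + 115)/(-269 + (12 + 0)) = 1031/(9*(-269 + 12)) = (1031/9)/(-257) = (1031/9)*(-1/257) = -1031/2313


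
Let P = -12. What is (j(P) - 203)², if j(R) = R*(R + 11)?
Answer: 36481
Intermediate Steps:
j(R) = R*(11 + R)
(j(P) - 203)² = (-12*(11 - 12) - 203)² = (-12*(-1) - 203)² = (12 - 203)² = (-191)² = 36481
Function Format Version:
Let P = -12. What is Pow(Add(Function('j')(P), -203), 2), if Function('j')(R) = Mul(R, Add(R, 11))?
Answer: 36481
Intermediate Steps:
Function('j')(R) = Mul(R, Add(11, R))
Pow(Add(Function('j')(P), -203), 2) = Pow(Add(Mul(-12, Add(11, -12)), -203), 2) = Pow(Add(Mul(-12, -1), -203), 2) = Pow(Add(12, -203), 2) = Pow(-191, 2) = 36481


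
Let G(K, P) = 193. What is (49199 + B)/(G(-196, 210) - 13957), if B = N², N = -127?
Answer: -5444/1147 ≈ -4.7463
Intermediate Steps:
B = 16129 (B = (-127)² = 16129)
(49199 + B)/(G(-196, 210) - 13957) = (49199 + 16129)/(193 - 13957) = 65328/(-13764) = 65328*(-1/13764) = -5444/1147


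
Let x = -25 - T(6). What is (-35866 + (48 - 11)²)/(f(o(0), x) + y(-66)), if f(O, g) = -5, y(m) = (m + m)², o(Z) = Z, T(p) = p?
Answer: -34497/17419 ≈ -1.9804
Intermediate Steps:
y(m) = 4*m² (y(m) = (2*m)² = 4*m²)
x = -31 (x = -25 - 1*6 = -25 - 6 = -31)
(-35866 + (48 - 11)²)/(f(o(0), x) + y(-66)) = (-35866 + (48 - 11)²)/(-5 + 4*(-66)²) = (-35866 + 37²)/(-5 + 4*4356) = (-35866 + 1369)/(-5 + 17424) = -34497/17419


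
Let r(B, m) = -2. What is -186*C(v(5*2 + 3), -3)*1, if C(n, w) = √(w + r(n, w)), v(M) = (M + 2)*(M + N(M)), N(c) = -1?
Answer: -186*I*√5 ≈ -415.91*I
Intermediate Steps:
v(M) = (-1 + M)*(2 + M) (v(M) = (M + 2)*(M - 1) = (2 + M)*(-1 + M) = (-1 + M)*(2 + M))
C(n, w) = √(-2 + w) (C(n, w) = √(w - 2) = √(-2 + w))
-186*C(v(5*2 + 3), -3)*1 = -186*√(-2 - 3)*1 = -186*I*√5*1 = -186*I*√5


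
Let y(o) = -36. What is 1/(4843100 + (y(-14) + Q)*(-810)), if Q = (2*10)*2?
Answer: 1/4839860 ≈ 2.0662e-7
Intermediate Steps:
Q = 40 (Q = 20*2 = 40)
1/(4843100 + (y(-14) + Q)*(-810)) = 1/(4843100 + (-36 + 40)*(-810)) = 1/(4843100 + 4*(-810)) = 1/(4843100 - 3240) = 1/4839860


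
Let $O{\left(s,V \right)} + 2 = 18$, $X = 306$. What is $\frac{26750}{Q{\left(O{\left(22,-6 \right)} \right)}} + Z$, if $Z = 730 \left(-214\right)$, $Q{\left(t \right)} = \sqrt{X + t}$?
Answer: $-156220 + \frac{13375 \sqrt{322}}{161} \approx -1.5473 \cdot 10^{5}$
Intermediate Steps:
$O{\left(s,V \right)} = 16$ ($O{\left(s,V \right)} = -2 + 18 = 16$)
$Q{\left(t \right)} = \sqrt{306 + t}$
$Z = -156220$
$\frac{26750}{Q{\left(O{\left(22,-6 \right)} \right)}} + Z = \frac{26750}{\sqrt{306 + 16}} - 156220 = \frac{26750}{\sqrt{322}} - 156220 = 26750 \frac{\sqrt{322}}{322} - 156220 = \frac{13375 \sqrt{322}}{161} - 156220 = -156220 + \frac{13375 \sqrt{322}}{161}$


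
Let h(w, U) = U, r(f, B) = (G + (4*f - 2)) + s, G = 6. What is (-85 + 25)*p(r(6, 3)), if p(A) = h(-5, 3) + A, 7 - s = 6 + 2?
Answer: -1800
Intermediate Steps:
s = -1 (s = 7 - (6 + 2) = 7 - 1*8 = 7 - 8 = -1)
r(f, B) = 3 + 4*f (r(f, B) = (6 + (4*f - 2)) - 1 = (6 + (-2 + 4*f)) - 1 = (4 + 4*f) - 1 = 3 + 4*f)
p(A) = 3 + A
(-85 + 25)*p(r(6, 3)) = (-85 + 25)*(3 + (3 + 4*6)) = -60*(3 + (3 + 24)) = -60*(3 + 27) = -60*30 = -1800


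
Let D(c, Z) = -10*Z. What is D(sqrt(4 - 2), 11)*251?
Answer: -27610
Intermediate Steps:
D(sqrt(4 - 2), 11)*251 = -10*11*251 = -110*251 = -27610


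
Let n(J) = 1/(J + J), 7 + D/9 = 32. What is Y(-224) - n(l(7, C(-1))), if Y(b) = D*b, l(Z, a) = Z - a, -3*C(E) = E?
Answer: -2016003/40 ≈ -50400.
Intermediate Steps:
C(E) = -E/3
D = 225 (D = -63 + 9*32 = -63 + 288 = 225)
n(J) = 1/(2*J)
Y(b) = 225*b
Y(-224) - n(l(7, C(-1))) = 225*(-224) - 1/(2*(7 - (-1)*(-1)/3)) = -50400 - 1/(2*(7 - 1*⅓)) = -50400 - 1/(2*(7 - ⅓)) = -50400 - 1/(2*20/3) = -50400 - 3/(2*20) = -50400 - 1*3/40 = -50400 - 3/40 = -2016003/40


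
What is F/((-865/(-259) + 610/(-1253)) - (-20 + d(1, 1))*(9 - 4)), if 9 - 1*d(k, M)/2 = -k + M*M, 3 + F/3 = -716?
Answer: -4761937/28375 ≈ -167.82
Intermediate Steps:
F = -2157 (F = -9 + 3*(-716) = -9 - 2148 = -2157)
d(k, M) = 18 - 2*M**2 + 2*k (d(k, M) = 18 - 2*(-k + M*M) = 18 - 2*(-k + M**2) = 18 - 2*(M**2 - k) = 18 + (-2*M**2 + 2*k) = 18 - 2*M**2 + 2*k)
F/((-865/(-259) + 610/(-1253)) - (-20 + d(1, 1))*(9 - 4)) = -2157/((-865/(-259) + 610/(-1253)) - (-20 + (18 - 2*1**2 + 2*1))*(9 - 4)) = -2157/((-865*(-1/259) + 610*(-1/1253)) - (-20 + (18 - 2*1 + 2))*5) = -2157/((865/259 - 610/1253) - (-20 + (18 - 2 + 2))*5) = -2157/(18895/6623 - (-20 + 18)*5) = -2157/(18895/6623 - (-2)*5) = -2157/(18895/6623 - 1*(-10)) = -2157/(18895/6623 + 10) = -2157/85125/6623 = -2157*6623/85125 = -4761937/28375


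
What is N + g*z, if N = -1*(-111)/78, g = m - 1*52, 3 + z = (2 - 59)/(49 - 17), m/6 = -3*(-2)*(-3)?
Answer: 19927/26 ≈ 766.42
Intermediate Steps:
m = -108 (m = 6*(-3*(-2)*(-3)) = 6*(6*(-3)) = 6*(-18) = -108)
z = -153/32 (z = -3 + (2 - 59)/(49 - 17) = -3 - 57/32 = -153/32 ≈ -4.7813)
g = -160 (g = -108 - 1*52 = -108 - 52 = -160)
N = 37/26 (N = 111*(1/78) = 37/26 ≈ 1.4231)
N + g*z = 37/26 - 160*(-153/32) = 37/26 + 765 = 19927/26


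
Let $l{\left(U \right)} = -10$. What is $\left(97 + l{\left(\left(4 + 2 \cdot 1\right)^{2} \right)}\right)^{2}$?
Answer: $7569$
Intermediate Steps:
$\left(97 + l{\left(\left(4 + 2 \cdot 1\right)^{2} \right)}\right)^{2} = \left(97 - 10\right)^{2} = 87^{2} = 7569$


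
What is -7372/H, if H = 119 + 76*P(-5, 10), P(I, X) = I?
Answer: 7372/261 ≈ 28.245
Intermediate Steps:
H = -261 (H = 119 + 76*(-5) = 119 - 380 = -261)
-7372/H = -7372/(-261) = -7372*(-1/261) = 7372/261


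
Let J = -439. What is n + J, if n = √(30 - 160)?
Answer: -439 + I*√130 ≈ -439.0 + 11.402*I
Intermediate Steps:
n = I*√130 (n = √(-130) = I*√130 ≈ 11.402*I)
n + J = I*√130 - 439 = -439 + I*√130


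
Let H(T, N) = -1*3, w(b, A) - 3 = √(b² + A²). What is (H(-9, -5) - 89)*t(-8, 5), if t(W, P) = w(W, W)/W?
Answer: 69/2 + 92*√2 ≈ 164.61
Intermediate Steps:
w(b, A) = 3 + √(A² + b²) (w(b, A) = 3 + √(b² + A²) = 3 + √(A² + b²))
H(T, N) = -3
t(W, P) = (3 + √2*√(W²))/W (t(W, P) = (3 + √(W² + W²))/W = (3 + √(2*W²))/W = (3 + √2*√(W²))/W)
(H(-9, -5) - 89)*t(-8, 5) = (-3 - 89)*((3 + √2*√((-8)²))/(-8)) = -(-23)*(3 + √2*√64)/2 = -(-23)*(3 + √2*8)/2 = -(-23)*(3 + 8*√2)/2 = -92*(-3/8 - √2) = 69/2 + 92*√2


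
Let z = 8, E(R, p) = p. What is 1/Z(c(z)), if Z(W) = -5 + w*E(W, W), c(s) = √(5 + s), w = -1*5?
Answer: 1/60 - √13/60 ≈ -0.043426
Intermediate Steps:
w = -5
Z(W) = -5 - 5*W
1/Z(c(z)) = 1/(-5 - 5*√(5 + 8)) = 1/(-5 - 5*√13)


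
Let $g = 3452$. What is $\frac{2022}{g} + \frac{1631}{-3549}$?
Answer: $\frac{110419}{875082} \approx 0.12618$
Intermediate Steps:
$\frac{2022}{g} + \frac{1631}{-3549} = \frac{2022}{3452} + \frac{1631}{-3549} = 2022 \cdot \frac{1}{3452} + 1631 \left(- \frac{1}{3549}\right) = \frac{1011}{1726} - \frac{233}{507} = \frac{110419}{875082}$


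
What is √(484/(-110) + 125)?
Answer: 3*√335/5 ≈ 10.982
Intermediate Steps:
√(484/(-110) + 125) = √(484*(-1/110) + 125) = √(-22/5 + 125) = √(603/5) = 3*√335/5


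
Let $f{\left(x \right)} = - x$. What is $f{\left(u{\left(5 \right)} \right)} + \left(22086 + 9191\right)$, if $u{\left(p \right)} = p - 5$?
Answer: $31277$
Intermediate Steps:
$u{\left(p \right)} = -5 + p$
$f{\left(u{\left(5 \right)} \right)} + \left(22086 + 9191\right) = - (-5 + 5) + \left(22086 + 9191\right) = \left(-1\right) 0 + 31277 = 0 + 31277 = 31277$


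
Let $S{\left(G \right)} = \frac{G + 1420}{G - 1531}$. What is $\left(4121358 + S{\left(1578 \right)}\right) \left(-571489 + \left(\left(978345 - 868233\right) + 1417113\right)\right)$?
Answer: $\frac{185132585142464}{47} \approx 3.939 \cdot 10^{12}$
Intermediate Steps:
$S{\left(G \right)} = \frac{1420 + G}{-1531 + G}$
$\left(4121358 + S{\left(1578 \right)}\right) \left(-571489 + \left(\left(978345 - 868233\right) + 1417113\right)\right) = \left(4121358 + \frac{1420 + 1578}{-1531 + 1578}\right) \left(-571489 + \left(\left(978345 - 868233\right) + 1417113\right)\right) = \left(4121358 + \frac{1}{47} \cdot 2998\right) \left(-571489 + \left(110112 + 1417113\right)\right) = \left(4121358 + \frac{1}{47} \cdot 2998\right) \left(-571489 + 1527225\right) = \left(4121358 + \frac{2998}{47}\right) 955736 = \frac{193706824}{47} \cdot 955736 = \frac{185132585142464}{47}$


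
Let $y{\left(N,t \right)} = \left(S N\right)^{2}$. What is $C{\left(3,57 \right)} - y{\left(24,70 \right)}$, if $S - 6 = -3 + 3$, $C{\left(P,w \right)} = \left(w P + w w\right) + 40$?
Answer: $-17276$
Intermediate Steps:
$C{\left(P,w \right)} = 40 + w^{2} + P w$ ($C{\left(P,w \right)} = \left(P w + w^{2}\right) + 40 = \left(w^{2} + P w\right) + 40 = 40 + w^{2} + P w$)
$S = 6$ ($S = 6 + \left(-3 + 3\right) = 6 + 0 = 6$)
$y{\left(N,t \right)} = 36 N^{2}$ ($y{\left(N,t \right)} = \left(6 N\right)^{2} = 36 N^{2}$)
$C{\left(3,57 \right)} - y{\left(24,70 \right)} = \left(40 + 57^{2} + 3 \cdot 57\right) - 36 \cdot 24^{2} = \left(40 + 3249 + 171\right) - 36 \cdot 576 = 3460 - 20736 = -17276$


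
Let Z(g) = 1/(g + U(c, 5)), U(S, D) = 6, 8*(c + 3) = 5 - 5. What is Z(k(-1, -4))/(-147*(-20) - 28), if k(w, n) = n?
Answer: 1/5824 ≈ 0.00017170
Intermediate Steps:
c = -3 (c = -3 + (5 - 5)/8 = -3 + (⅛)*0 = -3 + 0 = -3)
Z(g) = 1/(6 + g) (Z(g) = 1/(g + 6) = 1/(6 + g))
Z(k(-1, -4))/(-147*(-20) - 28) = 1/((6 - 4)*(-147*(-20) - 28)) = 1/(2*(2940 - 28)) = (½)/2912 = (½)*(1/2912) = 1/5824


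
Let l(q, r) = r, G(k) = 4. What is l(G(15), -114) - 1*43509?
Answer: -43623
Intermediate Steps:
l(G(15), -114) - 1*43509 = -114 - 1*43509 = -114 - 43509 = -43623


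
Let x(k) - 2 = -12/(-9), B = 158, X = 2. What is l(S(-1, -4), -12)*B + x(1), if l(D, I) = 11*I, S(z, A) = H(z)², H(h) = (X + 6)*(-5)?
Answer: -62558/3 ≈ -20853.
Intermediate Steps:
H(h) = -40 (H(h) = (2 + 6)*(-5) = 8*(-5) = -40)
S(z, A) = 1600 (S(z, A) = (-40)² = 1600)
x(k) = 10/3 (x(k) = 2 - 12/(-9) = 2 - 12*(-⅑) = 2 + 4/3 = 10/3)
l(S(-1, -4), -12)*B + x(1) = (11*(-12))*158 + 10/3 = -132*158 + 10/3 = -20856 + 10/3 = -62558/3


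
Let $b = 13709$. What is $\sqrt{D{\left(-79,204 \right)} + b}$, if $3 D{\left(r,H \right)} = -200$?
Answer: $\frac{\sqrt{122781}}{3} \approx 116.8$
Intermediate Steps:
$D{\left(r,H \right)} = - \frac{200}{3}$ ($D{\left(r,H \right)} = \frac{1}{3} \left(-200\right) = - \frac{200}{3}$)
$\sqrt{D{\left(-79,204 \right)} + b} = \sqrt{- \frac{200}{3} + 13709} = \sqrt{\frac{40927}{3}} = \frac{\sqrt{122781}}{3}$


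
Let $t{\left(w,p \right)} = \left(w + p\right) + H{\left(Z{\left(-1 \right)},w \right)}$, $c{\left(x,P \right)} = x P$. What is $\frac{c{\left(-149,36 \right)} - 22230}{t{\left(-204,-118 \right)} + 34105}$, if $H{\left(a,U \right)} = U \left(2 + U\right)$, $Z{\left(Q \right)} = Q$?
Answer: $- \frac{1314}{3571} \approx -0.36796$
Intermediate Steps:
$c{\left(x,P \right)} = P x$
$t{\left(w,p \right)} = p + w + w \left(2 + w\right)$ ($t{\left(w,p \right)} = \left(w + p\right) + w \left(2 + w\right) = \left(p + w\right) + w \left(2 + w\right) = p + w + w \left(2 + w\right)$)
$\frac{c{\left(-149,36 \right)} - 22230}{t{\left(-204,-118 \right)} + 34105} = \frac{36 \left(-149\right) - 22230}{\left(-118 - 204 - 204 \left(2 - 204\right)\right) + 34105} = \frac{-5364 - 22230}{\left(-118 - 204 - -41208\right) + 34105} = - \frac{27594}{\left(-118 - 204 + 41208\right) + 34105} = - \frac{27594}{40886 + 34105} = - \frac{27594}{74991} = \left(-27594\right) \frac{1}{74991} = - \frac{1314}{3571}$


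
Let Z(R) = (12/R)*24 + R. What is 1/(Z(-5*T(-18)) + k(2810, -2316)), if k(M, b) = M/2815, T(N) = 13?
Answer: -36595/2504289 ≈ -0.014613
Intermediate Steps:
Z(R) = R + 288/R (Z(R) = 288/R + R = R + 288/R)
k(M, b) = M/2815 (k(M, b) = M*(1/2815) = M/2815)
1/(Z(-5*T(-18)) + k(2810, -2316)) = 1/((-5*13 + 288/((-5*13))) + (1/2815)*2810) = 1/((-65 + 288/(-65)) + 562/563) = 1/((-65 + 288*(-1/65)) + 562/563) = 1/((-65 - 288/65) + 562/563) = 1/(-4513/65 + 562/563) = 1/(-2504289/36595) = -36595/2504289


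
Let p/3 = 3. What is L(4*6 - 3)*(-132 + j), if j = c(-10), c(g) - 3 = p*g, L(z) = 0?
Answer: 0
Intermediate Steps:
p = 9 (p = 3*3 = 9)
c(g) = 3 + 9*g
j = -87 (j = 3 + 9*(-10) = 3 - 90 = -87)
L(4*6 - 3)*(-132 + j) = 0*(-132 - 87) = 0*(-219) = 0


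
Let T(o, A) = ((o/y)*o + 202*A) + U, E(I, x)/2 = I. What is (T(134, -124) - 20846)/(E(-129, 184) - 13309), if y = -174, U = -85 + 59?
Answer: 4004018/1180329 ≈ 3.3923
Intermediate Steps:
E(I, x) = 2*I
U = -26
T(o, A) = -26 + 202*A - o**2/174 (T(o, A) = ((o/(-174))*o + 202*A) - 26 = ((o*(-1/174))*o + 202*A) - 26 = ((-o/174)*o + 202*A) - 26 = (-o**2/174 + 202*A) - 26 = (202*A - o**2/174) - 26 = -26 + 202*A - o**2/174)
(T(134, -124) - 20846)/(E(-129, 184) - 13309) = ((-26 + 202*(-124) - 1/174*134**2) - 20846)/(2*(-129) - 13309) = ((-26 - 25048 - 1/174*17956) - 20846)/(-258 - 13309) = ((-26 - 25048 - 8978/87) - 20846)/(-13567) = (-2190416/87 - 20846)*(-1/13567) = -4004018/87*(-1/13567) = 4004018/1180329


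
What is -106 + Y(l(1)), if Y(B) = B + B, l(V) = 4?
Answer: -98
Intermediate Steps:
Y(B) = 2*B
-106 + Y(l(1)) = -106 + 2*4 = -106 + 8 = -98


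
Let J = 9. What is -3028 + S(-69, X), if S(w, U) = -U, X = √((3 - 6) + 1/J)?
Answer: -3028 - I*√26/3 ≈ -3028.0 - 1.6997*I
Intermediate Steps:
X = I*√26/3 (X = √((3 - 6) + 1/9) = √(-3 + ⅑) = √(-26/9) = I*√26/3 ≈ 1.6997*I)
-3028 + S(-69, X) = -3028 - I*√26/3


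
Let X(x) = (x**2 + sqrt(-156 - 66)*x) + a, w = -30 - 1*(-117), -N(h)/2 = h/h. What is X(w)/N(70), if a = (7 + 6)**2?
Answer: -3869 - 87*I*sqrt(222)/2 ≈ -3869.0 - 648.14*I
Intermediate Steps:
N(h) = -2 (N(h) = -2*h/h = -2*1 = -2)
a = 169 (a = 13**2 = 169)
w = 87 (w = -30 + 117 = 87)
X(x) = 169 + x**2 + I*x*sqrt(222) (X(x) = (x**2 + sqrt(-156 - 66)*x) + 169 = (x**2 + sqrt(-222)*x) + 169 = (x**2 + (I*sqrt(222))*x) + 169 = (x**2 + I*x*sqrt(222)) + 169 = 169 + x**2 + I*x*sqrt(222))
X(w)/N(70) = (169 + 87**2 + I*87*sqrt(222))/(-2) = (169 + 7569 + 87*I*sqrt(222))*(-1/2) = (7738 + 87*I*sqrt(222))*(-1/2) = -3869 - 87*I*sqrt(222)/2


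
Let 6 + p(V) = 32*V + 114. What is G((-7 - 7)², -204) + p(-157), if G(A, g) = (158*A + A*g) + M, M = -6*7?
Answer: -13974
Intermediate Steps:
M = -42
p(V) = 108 + 32*V (p(V) = -6 + (32*V + 114) = -6 + (114 + 32*V) = 108 + 32*V)
G(A, g) = -42 + 158*A + A*g (G(A, g) = (158*A + A*g) - 42 = -42 + 158*A + A*g)
G((-7 - 7)², -204) + p(-157) = (-42 + 158*(-7 - 7)² + (-7 - 7)²*(-204)) + (108 + 32*(-157)) = (-42 + 158*(-14)² + (-14)²*(-204)) + (108 - 5024) = (-42 + 158*196 + 196*(-204)) - 4916 = (-42 + 30968 - 39984) - 4916 = -9058 - 4916 = -13974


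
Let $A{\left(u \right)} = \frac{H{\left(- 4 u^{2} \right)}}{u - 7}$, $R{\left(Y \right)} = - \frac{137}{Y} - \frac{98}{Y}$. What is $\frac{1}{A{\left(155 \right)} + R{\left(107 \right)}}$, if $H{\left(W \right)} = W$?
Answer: $- \frac{3959}{2579370} \approx -0.0015349$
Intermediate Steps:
$R{\left(Y \right)} = - \frac{235}{Y}$
$A{\left(u \right)} = - \frac{4 u^{2}}{-7 + u}$ ($A{\left(u \right)} = \frac{\left(-4\right) u^{2}}{u - 7} = \frac{\left(-4\right) u^{2}}{-7 + u} = - \frac{4 u^{2}}{-7 + u}$)
$\frac{1}{A{\left(155 \right)} + R{\left(107 \right)}} = \frac{1}{- \frac{4 \cdot 155^{2}}{-7 + 155} - \frac{235}{107}} = \frac{1}{\left(-4\right) 24025 \cdot \frac{1}{148} - \frac{235}{107}} = \frac{1}{- \frac{24025}{37} - \frac{235}{107}} = \frac{1}{- \frac{2579370}{3959}} = - \frac{3959}{2579370}$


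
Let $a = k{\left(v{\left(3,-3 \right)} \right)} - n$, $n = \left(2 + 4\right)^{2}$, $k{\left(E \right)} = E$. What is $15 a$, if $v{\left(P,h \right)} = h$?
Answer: $-585$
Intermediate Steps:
$n = 36$ ($n = 6^{2} = 36$)
$a = -39$ ($a = -3 - 36 = -39$)
$15 a = 15 \left(-39\right) = -585$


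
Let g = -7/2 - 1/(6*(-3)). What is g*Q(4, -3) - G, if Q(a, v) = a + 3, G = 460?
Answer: -4357/9 ≈ -484.11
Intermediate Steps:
Q(a, v) = 3 + a
g = -31/9 (g = -7*½ - 1/(-18) = -7/2 - 1*(-1/18) = -7/2 + 1/18 = -31/9 ≈ -3.4444)
g*Q(4, -3) - G = -31*(3 + 4)/9 - 1*460 = -31/9*7 - 460 = -217/9 - 460 = -4357/9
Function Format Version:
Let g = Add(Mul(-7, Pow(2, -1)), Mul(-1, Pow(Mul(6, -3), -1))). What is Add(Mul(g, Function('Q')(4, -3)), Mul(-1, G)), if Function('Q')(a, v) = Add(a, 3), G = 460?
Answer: Rational(-4357, 9) ≈ -484.11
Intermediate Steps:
Function('Q')(a, v) = Add(3, a)
g = Rational(-31, 9) (g = Add(Mul(-7, Rational(1, 2)), Mul(-1, Pow(-18, -1))) = Add(Rational(-7, 2), Mul(-1, Rational(-1, 18))) = Add(Rational(-7, 2), Rational(1, 18)) = Rational(-31, 9) ≈ -3.4444)
Add(Mul(g, Function('Q')(4, -3)), Mul(-1, G)) = Add(Mul(Rational(-31, 9), Add(3, 4)), Mul(-1, 460)) = Add(Mul(Rational(-31, 9), 7), -460) = Add(Rational(-217, 9), -460) = Rational(-4357, 9)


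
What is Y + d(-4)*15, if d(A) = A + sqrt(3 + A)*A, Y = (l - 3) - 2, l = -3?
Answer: -68 - 60*I ≈ -68.0 - 60.0*I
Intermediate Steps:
Y = -8 (Y = (-3 - 3) - 2 = -6 - 2 = -8)
d(A) = A + A*sqrt(3 + A)
Y + d(-4)*15 = -8 - 4*(1 + sqrt(3 - 4))*15 = -8 - 4*(1 + sqrt(-1))*15 = -8 - 4*(1 + I)*15 = -8 + (-4 - 4*I)*15 = -8 + (-60 - 60*I) = -68 - 60*I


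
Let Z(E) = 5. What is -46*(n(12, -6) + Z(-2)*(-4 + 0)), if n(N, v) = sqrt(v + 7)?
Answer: 874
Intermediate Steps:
n(N, v) = sqrt(7 + v)
-46*(n(12, -6) + Z(-2)*(-4 + 0)) = -46*(sqrt(7 - 6) + 5*(-4 + 0)) = -46*(sqrt(1) + 5*(-4)) = -46*(1 - 20) = -46*(-19) = 874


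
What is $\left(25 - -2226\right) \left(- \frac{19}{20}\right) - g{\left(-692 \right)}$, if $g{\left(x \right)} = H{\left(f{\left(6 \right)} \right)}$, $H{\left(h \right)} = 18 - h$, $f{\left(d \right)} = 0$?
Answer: $- \frac{43129}{20} \approx -2156.4$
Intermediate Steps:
$g{\left(x \right)} = 18$ ($g{\left(x \right)} = 18 - 0 = 18 + 0 = 18$)
$\left(25 - -2226\right) \left(- \frac{19}{20}\right) - g{\left(-692 \right)} = \left(25 - -2226\right) \left(- \frac{19}{20}\right) - 18 = \left(25 + 2226\right) \left(\left(-19\right) \frac{1}{20}\right) - 18 = 2251 \left(- \frac{19}{20}\right) - 18 = - \frac{42769}{20} - 18 = - \frac{43129}{20}$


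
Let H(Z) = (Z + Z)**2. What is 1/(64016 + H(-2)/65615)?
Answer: 65615/4200409856 ≈ 1.5621e-5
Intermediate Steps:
H(Z) = 4*Z**2 (H(Z) = (2*Z)**2 = 4*Z**2)
1/(64016 + H(-2)/65615) = 1/(64016 + (4*(-2)**2)/65615) = 1/(64016 + (4*4)*(1/65615)) = 1/(64016 + 16*(1/65615)) = 1/(64016 + 16/65615) = 1/(4200409856/65615) = 65615/4200409856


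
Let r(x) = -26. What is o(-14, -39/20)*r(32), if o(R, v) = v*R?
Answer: -3549/5 ≈ -709.80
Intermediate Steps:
o(R, v) = R*v
o(-14, -39/20)*r(32) = -(-546)/20*(-26) = -14*(-39/20)*(-26) = (273/10)*(-26) = -3549/5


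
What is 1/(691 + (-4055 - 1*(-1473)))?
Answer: -1/1891 ≈ -0.00052882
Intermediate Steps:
1/(691 + (-4055 - 1*(-1473))) = 1/(691 + (-4055 + 1473)) = 1/(691 - 2582) = 1/(-1891) = -1/1891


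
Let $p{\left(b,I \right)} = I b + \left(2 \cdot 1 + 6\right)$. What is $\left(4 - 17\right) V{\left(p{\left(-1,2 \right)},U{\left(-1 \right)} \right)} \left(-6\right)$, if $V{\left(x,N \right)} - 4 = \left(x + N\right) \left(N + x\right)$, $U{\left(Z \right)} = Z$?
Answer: $2262$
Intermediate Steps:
$p{\left(b,I \right)} = 8 + I b$ ($p{\left(b,I \right)} = I b + \left(2 + 6\right) = I b + 8 = 8 + I b$)
$V{\left(x,N \right)} = 4 + \left(N + x\right)^{2}$ ($V{\left(x,N \right)} = 4 + \left(x + N\right) \left(N + x\right) = 4 + \left(N + x\right) \left(N + x\right) = 4 + \left(N + x\right)^{2}$)
$\left(4 - 17\right) V{\left(p{\left(-1,2 \right)},U{\left(-1 \right)} \right)} \left(-6\right) = \left(4 - 17\right) \left(4 + \left(-1 + \left(8 + 2 \left(-1\right)\right)\right)^{2}\right) \left(-6\right) = \left(4 - 17\right) \left(4 + \left(-1 + \left(8 - 2\right)\right)^{2}\right) \left(-6\right) = - 13 \left(4 + \left(-1 + 6\right)^{2}\right) \left(-6\right) = - 13 \left(4 + 5^{2}\right) \left(-6\right) = - 13 \left(4 + 25\right) \left(-6\right) = \left(-13\right) 29 \left(-6\right) = \left(-377\right) \left(-6\right) = 2262$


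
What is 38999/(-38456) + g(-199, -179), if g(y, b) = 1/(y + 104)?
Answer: -197019/192280 ≈ -1.0246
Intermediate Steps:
g(y, b) = 1/(104 + y)
38999/(-38456) + g(-199, -179) = 38999/(-38456) + 1/(104 - 199) = 38999*(-1/38456) + 1/(-95) = -38999/38456 - 1/95 = -197019/192280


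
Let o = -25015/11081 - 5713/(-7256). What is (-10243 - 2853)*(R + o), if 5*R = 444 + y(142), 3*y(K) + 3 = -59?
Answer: -32851217261071/30151401 ≈ -1.0895e+6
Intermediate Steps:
o = -118203087/80403736 (o = -25015*1/11081 - 5713*(-1/7256) = -25015/11081 + 5713/7256 = -118203087/80403736 ≈ -1.4701)
y(K) = -62/3 (y(K) = -1 + (⅓)*(-59) = -1 - 59/3 = -62/3)
R = 254/3 (R = (444 - 62/3)/5 = (⅕)*(1270/3) = 254/3 ≈ 84.667)
(-10243 - 2853)*(R + o) = (-10243 - 2853)*(254/3 - 118203087/80403736) = -13096*20067939683/241211208 = -32851217261071/30151401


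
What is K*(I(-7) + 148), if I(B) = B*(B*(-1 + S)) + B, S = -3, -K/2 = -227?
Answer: -24970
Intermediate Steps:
K = 454 (K = -2*(-227) = 454)
I(B) = B - 4*B**2 (I(B) = B*(B*(-1 - 3)) + B = B*(B*(-4)) + B = B*(-4*B) + B = -4*B**2 + B = B - 4*B**2)
K*(I(-7) + 148) = 454*(-7*(1 - 4*(-7)) + 148) = 454*(-7*(1 + 28) + 148) = 454*(-7*29 + 148) = 454*(-203 + 148) = 454*(-55) = -24970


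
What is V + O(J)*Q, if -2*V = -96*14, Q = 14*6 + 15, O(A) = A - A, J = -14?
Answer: 672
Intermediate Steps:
O(A) = 0
Q = 99 (Q = 84 + 15 = 99)
V = 672 (V = -(-48)*14 = -1/2*(-1344) = 672)
V + O(J)*Q = 672 + 0*99 = 672 + 0 = 672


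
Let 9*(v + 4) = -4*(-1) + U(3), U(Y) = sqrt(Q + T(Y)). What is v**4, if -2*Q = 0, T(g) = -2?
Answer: (32 - I*sqrt(2))**4/6561 ≈ 157.95 - 28.197*I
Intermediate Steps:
Q = 0 (Q = -1/2*0 = 0)
U(Y) = I*sqrt(2) (U(Y) = sqrt(0 - 2) = sqrt(-2) = I*sqrt(2))
v = -32/9 + I*sqrt(2)/9 (v = -4 + (-4*(-1) + I*sqrt(2))/9 = -4 + (4 + I*sqrt(2))/9 = -4 + (4/9 + I*sqrt(2)/9) = -32/9 + I*sqrt(2)/9 ≈ -3.5556 + 0.15713*I)
v**4 = (-32/9 + I*sqrt(2)/9)**4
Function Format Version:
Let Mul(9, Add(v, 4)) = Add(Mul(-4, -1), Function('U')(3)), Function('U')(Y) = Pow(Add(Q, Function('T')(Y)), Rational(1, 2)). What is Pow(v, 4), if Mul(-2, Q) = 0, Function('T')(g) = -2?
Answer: Mul(Rational(1, 6561), Pow(Add(32, Mul(-1, I, Pow(2, Rational(1, 2)))), 4)) ≈ Add(157.95, Mul(-28.197, I))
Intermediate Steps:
Q = 0 (Q = Mul(Rational(-1, 2), 0) = 0)
Function('U')(Y) = Mul(I, Pow(2, Rational(1, 2))) (Function('U')(Y) = Pow(Add(0, -2), Rational(1, 2)) = Pow(-2, Rational(1, 2)) = Mul(I, Pow(2, Rational(1, 2))))
v = Add(Rational(-32, 9), Mul(Rational(1, 9), I, Pow(2, Rational(1, 2)))) (v = Add(-4, Mul(Rational(1, 9), Add(Mul(-4, -1), Mul(I, Pow(2, Rational(1, 2)))))) = Add(-4, Mul(Rational(1, 9), Add(4, Mul(I, Pow(2, Rational(1, 2)))))) = Add(-4, Add(Rational(4, 9), Mul(Rational(1, 9), I, Pow(2, Rational(1, 2))))) = Add(Rational(-32, 9), Mul(Rational(1, 9), I, Pow(2, Rational(1, 2)))) ≈ Add(-3.5556, Mul(0.15713, I)))
Pow(v, 4) = Pow(Add(Rational(-32, 9), Mul(Rational(1, 9), I, Pow(2, Rational(1, 2)))), 4)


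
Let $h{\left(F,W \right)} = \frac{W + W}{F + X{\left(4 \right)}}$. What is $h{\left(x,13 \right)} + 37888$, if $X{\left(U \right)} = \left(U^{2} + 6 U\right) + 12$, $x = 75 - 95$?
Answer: $\frac{606221}{16} \approx 37889.0$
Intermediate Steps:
$x = -20$
$X{\left(U \right)} = 12 + U^{2} + 6 U$
$h{\left(F,W \right)} = \frac{2 W}{52 + F}$ ($h{\left(F,W \right)} = \frac{W + W}{F + \left(12 + 4^{2} + 6 \cdot 4\right)} = \frac{2 W}{F + \left(12 + 16 + 24\right)} = \frac{2 W}{F + 52} = \frac{2 W}{52 + F}$)
$h{\left(x,13 \right)} + 37888 = 2 \cdot 13 \frac{1}{52 - 20} + 37888 = 2 \cdot 13 \cdot \frac{1}{32} + 37888 = \frac{13}{16} + 37888 = \frac{606221}{16}$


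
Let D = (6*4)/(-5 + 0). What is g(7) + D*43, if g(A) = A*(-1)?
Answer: -1067/5 ≈ -213.40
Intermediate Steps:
g(A) = -A
D = -24/5 (D = 24/(-5) = 24*(-1/5) = -24/5 ≈ -4.8000)
g(7) + D*43 = -1*7 - 24/5*43 = -7 - 1032/5 = -1067/5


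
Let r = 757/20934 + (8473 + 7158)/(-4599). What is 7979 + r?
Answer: 4062741827/509394 ≈ 7975.6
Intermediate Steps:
r = -1712899/509394 (r = 757*(1/20934) + 15631*(-1/4599) = 757/20934 - 2233/657 = -1712899/509394 ≈ -3.3626)
7979 + r = 7979 - 1712899/509394 = 4062741827/509394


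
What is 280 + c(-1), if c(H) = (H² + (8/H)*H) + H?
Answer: 288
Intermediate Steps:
c(H) = 8 + H + H² (c(H) = (H² + 8) + H = (8 + H²) + H = 8 + H + H²)
280 + c(-1) = 280 + (8 - 1 + (-1)²) = 280 + (8 - 1 + 1) = 280 + 8 = 288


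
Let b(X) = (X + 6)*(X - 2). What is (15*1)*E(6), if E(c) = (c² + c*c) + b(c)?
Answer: 1800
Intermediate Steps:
b(X) = (-2 + X)*(6 + X) (b(X) = (6 + X)*(-2 + X) = (-2 + X)*(6 + X))
E(c) = -12 + 3*c² + 4*c (E(c) = (c² + c*c) + (-12 + c² + 4*c) = (c² + c²) + (-12 + c² + 4*c) = 2*c² + (-12 + c² + 4*c) = -12 + 3*c² + 4*c)
(15*1)*E(6) = (15*1)*(-12 + 3*6² + 4*6) = 15*(-12 + 3*36 + 24) = 15*(-12 + 108 + 24) = 15*120 = 1800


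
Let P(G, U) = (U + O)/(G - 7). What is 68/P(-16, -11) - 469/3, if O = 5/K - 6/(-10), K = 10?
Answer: 163/99 ≈ 1.6465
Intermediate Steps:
O = 11/10 (O = 5/10 - 6/(-10) = 5*(⅒) - 6*(-⅒) = ½ + ⅗ = 11/10 ≈ 1.1000)
P(G, U) = (11/10 + U)/(-7 + G) (P(G, U) = (U + 11/10)/(G - 7) = (11/10 + U)/(-7 + G))
68/P(-16, -11) - 469/3 = 68/(((11/10 - 11)/(-7 - 16))) - 469/3 = 68/((-99/10/(-23))) - 469*⅓ = 68/((-1/23*(-99/10))) - 469/3 = 68/(99/230) - 469/3 = 68*(230/99) - 469/3 = 15640/99 - 469/3 = 163/99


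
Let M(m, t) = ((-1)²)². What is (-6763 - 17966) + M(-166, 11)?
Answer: -24728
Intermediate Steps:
M(m, t) = 1 (M(m, t) = 1² = 1)
(-6763 - 17966) + M(-166, 11) = (-6763 - 17966) + 1 = -24729 + 1 = -24728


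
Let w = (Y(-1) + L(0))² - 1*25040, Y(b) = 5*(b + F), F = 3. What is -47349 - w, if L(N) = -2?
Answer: -22373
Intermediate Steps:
Y(b) = 15 + 5*b (Y(b) = 5*(b + 3) = 5*(3 + b) = 15 + 5*b)
w = -24976 (w = ((15 + 5*(-1)) - 2)² - 1*25040 = ((15 - 5) - 2)² - 25040 = (10 - 2)² - 25040 = 8² - 25040 = 64 - 25040 = -24976)
-47349 - w = -47349 - 1*(-24976) = -47349 + 24976 = -22373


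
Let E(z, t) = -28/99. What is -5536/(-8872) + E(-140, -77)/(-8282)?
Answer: 283707154/454644531 ≈ 0.62402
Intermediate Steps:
E(z, t) = -28/99 (E(z, t) = -28*1/99 = -28/99)
-5536/(-8872) + E(-140, -77)/(-8282) = -5536/(-8872) - 28/99/(-8282) = -5536*(-1/8872) - 28/99*(-1/8282) = 692/1109 + 14/409959 = 283707154/454644531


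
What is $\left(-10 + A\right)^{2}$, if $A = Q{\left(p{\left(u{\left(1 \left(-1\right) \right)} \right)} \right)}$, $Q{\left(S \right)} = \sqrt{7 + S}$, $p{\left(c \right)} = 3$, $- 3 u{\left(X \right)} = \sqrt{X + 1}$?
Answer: $\left(10 - \sqrt{10}\right)^{2} \approx 46.754$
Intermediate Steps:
$u{\left(X \right)} = - \frac{\sqrt{1 + X}}{3}$ ($u{\left(X \right)} = - \frac{\sqrt{X + 1}}{3} = - \frac{\sqrt{1 + X}}{3}$)
$A = \sqrt{10}$ ($A = \sqrt{7 + 3} = \sqrt{10} \approx 3.1623$)
$\left(-10 + A\right)^{2} = \left(-10 + \sqrt{10}\right)^{2}$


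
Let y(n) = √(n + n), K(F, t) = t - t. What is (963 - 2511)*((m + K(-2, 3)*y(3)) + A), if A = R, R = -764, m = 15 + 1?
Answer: 1157904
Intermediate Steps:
K(F, t) = 0
y(n) = √2*√n (y(n) = √(2*n) = √2*√n)
m = 16
A = -764
(963 - 2511)*((m + K(-2, 3)*y(3)) + A) = (963 - 2511)*((16 + 0*(√2*√3)) - 764) = -1548*((16 + 0*√6) - 764) = -1548*((16 + 0) - 764) = -1548*(16 - 764) = -1548*(-748) = 1157904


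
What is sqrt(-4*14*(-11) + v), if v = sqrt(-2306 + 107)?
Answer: sqrt(616 + I*sqrt(2199)) ≈ 24.837 + 0.94401*I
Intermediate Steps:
v = I*sqrt(2199) (v = sqrt(-2199) = I*sqrt(2199) ≈ 46.893*I)
sqrt(-4*14*(-11) + v) = sqrt(-4*14*(-11) + I*sqrt(2199)) = sqrt(-56*(-11) + I*sqrt(2199)) = sqrt(616 + I*sqrt(2199))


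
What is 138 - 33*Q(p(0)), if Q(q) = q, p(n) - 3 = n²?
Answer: 39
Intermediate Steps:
p(n) = 3 + n²
138 - 33*Q(p(0)) = 138 - 33*(3 + 0²) = 138 - 33*(3 + 0) = 138 - 33*3 = 138 - 99 = 39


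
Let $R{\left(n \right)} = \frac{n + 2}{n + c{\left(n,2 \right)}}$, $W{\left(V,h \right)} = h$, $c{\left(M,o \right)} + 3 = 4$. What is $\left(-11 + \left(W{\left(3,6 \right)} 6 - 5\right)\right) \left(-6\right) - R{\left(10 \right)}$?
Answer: $- \frac{1332}{11} \approx -121.09$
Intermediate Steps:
$c{\left(M,o \right)} = 1$ ($c{\left(M,o \right)} = -3 + 4 = 1$)
$R{\left(n \right)} = \frac{2 + n}{1 + n}$ ($R{\left(n \right)} = \frac{n + 2}{n + 1} = \frac{2 + n}{1 + n}$)
$\left(-11 + \left(W{\left(3,6 \right)} 6 - 5\right)\right) \left(-6\right) - R{\left(10 \right)} = \left(-11 + \left(6 \cdot 6 - 5\right)\right) \left(-6\right) - \frac{2 + 10}{1 + 10} = \left(-11 + \left(36 - 5\right)\right) \left(-6\right) - \frac{1}{11} \cdot 12 = \left(-11 + 31\right) \left(-6\right) - \frac{1}{11} \cdot 12 = 20 \left(-6\right) - \frac{12}{11} = -120 - \frac{12}{11} = - \frac{1332}{11}$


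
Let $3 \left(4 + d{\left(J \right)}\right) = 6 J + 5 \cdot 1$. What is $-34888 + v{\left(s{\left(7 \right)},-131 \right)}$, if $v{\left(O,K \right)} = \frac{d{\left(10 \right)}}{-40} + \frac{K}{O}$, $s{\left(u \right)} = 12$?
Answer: $- \frac{4187923}{120} \approx -34899.0$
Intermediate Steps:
$d{\left(J \right)} = - \frac{7}{3} + 2 J$ ($d{\left(J \right)} = -4 + \frac{6 J + 5 \cdot 1}{3} = -4 + \frac{6 J + 5}{3} = -4 + \frac{5 + 6 J}{3} = -4 + \left(\frac{5}{3} + 2 J\right) = - \frac{7}{3} + 2 J$)
$v{\left(O,K \right)} = - \frac{53}{120} + \frac{K}{O}$ ($v{\left(O,K \right)} = \frac{- \frac{7}{3} + 2 \cdot 10}{-40} + \frac{K}{O} = \left(- \frac{7}{3} + 20\right) \left(- \frac{1}{40}\right) + \frac{K}{O} = \frac{53}{3} \left(- \frac{1}{40}\right) + \frac{K}{O} = - \frac{53}{120} + \frac{K}{O}$)
$-34888 + v{\left(s{\left(7 \right)},-131 \right)} = -34888 - \left(\frac{53}{120} + \frac{131}{12}\right) = -34888 - \frac{1363}{120} = - \frac{4187923}{120}$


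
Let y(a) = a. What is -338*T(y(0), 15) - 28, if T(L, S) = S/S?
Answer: -366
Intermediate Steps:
T(L, S) = 1
-338*T(y(0), 15) - 28 = -338*1 - 28 = -338 - 28 = -366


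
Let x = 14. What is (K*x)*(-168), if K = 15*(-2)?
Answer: 70560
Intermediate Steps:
K = -30
(K*x)*(-168) = -30*14*(-168) = -420*(-168) = 70560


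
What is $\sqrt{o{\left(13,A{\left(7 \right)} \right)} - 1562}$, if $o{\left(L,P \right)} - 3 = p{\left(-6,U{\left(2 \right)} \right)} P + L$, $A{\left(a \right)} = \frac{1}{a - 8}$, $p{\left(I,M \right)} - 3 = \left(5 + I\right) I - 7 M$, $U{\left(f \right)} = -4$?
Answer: $i \sqrt{1583} \approx 39.787 i$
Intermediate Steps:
$p{\left(I,M \right)} = 3 - 7 M + I \left(5 + I\right)$ ($p{\left(I,M \right)} = 3 + \left(\left(5 + I\right) I - 7 M\right) = 3 + \left(I \left(5 + I\right) - 7 M\right) = 3 + \left(- 7 M + I \left(5 + I\right)\right) = 3 - 7 M + I \left(5 + I\right)$)
$A{\left(a \right)} = \frac{1}{-8 + a}$
$o{\left(L,P \right)} = 3 + L + 37 P$ ($o{\left(L,P \right)} = 3 + \left(\left(3 + \left(-6\right)^{2} - -28 + 5 \left(-6\right)\right) P + L\right) = 3 + \left(\left(3 + 36 + 28 - 30\right) P + L\right) = 3 + \left(37 P + L\right) = 3 + \left(L + 37 P\right) = 3 + L + 37 P$)
$\sqrt{o{\left(13,A{\left(7 \right)} \right)} - 1562} = \sqrt{\left(3 + 13 + \frac{37}{-8 + 7}\right) - 1562} = \sqrt{\left(3 + 13 + \frac{37}{-1}\right) - 1562} = \sqrt{\left(3 + 13 + 37 \left(-1\right)\right) - 1562} = \sqrt{\left(3 + 13 - 37\right) - 1562} = \sqrt{-21 - 1562} = \sqrt{-1583} = i \sqrt{1583}$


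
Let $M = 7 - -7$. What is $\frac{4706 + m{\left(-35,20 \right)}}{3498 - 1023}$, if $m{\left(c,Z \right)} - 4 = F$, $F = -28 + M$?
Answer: $\frac{4696}{2475} \approx 1.8974$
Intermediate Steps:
$M = 14$ ($M = 7 + 7 = 14$)
$F = -14$ ($F = -28 + 14 = -14$)
$m{\left(c,Z \right)} = -10$ ($m{\left(c,Z \right)} = 4 - 14 = -10$)
$\frac{4706 + m{\left(-35,20 \right)}}{3498 - 1023} = \frac{4706 - 10}{3498 - 1023} = \frac{4696}{2475}$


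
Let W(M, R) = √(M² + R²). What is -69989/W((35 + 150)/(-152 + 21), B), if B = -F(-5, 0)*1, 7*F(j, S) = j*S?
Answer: -9168559/185 ≈ -49560.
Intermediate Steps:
F(j, S) = S*j/7 (F(j, S) = (j*S)/7 = (S*j)/7 = S*j/7)
B = 0 (B = -0*(-5)/7*1 = -1*0*1 = 0*1 = 0)
-69989/W((35 + 150)/(-152 + 21), B) = -69989/√(((35 + 150)/(-152 + 21))² + 0²) = -69989/√((185/(-131))² + 0) = -69989/√((185*(-1/131))² + 0) = -69989/√((-185/131)² + 0) = -69989/√(34225/17161 + 0) = -69989/(√(34225/17161)) = -69989/185/131 = -69989*131/185 = -9168559/185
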